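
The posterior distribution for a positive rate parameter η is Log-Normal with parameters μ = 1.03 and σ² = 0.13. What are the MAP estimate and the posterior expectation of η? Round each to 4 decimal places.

Mode = exp(μ − σ²) = exp(0.90) = 2.4596.
Mean = exp(μ + σ²/2) = exp(1.095) = 2.9892.
Mean > mode: the posterior has a right tail.

η_MAP = 2.4596, E[η|data] = 2.9892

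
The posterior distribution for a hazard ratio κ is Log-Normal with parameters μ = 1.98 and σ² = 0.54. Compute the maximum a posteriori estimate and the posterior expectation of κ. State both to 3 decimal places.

MAP: 4.221. Posterior mean: 9.488.

Mode = exp(μ − σ²) = exp(1.44) = 4.221.
Mean = exp(μ + σ²/2) = exp(2.250) = 9.488.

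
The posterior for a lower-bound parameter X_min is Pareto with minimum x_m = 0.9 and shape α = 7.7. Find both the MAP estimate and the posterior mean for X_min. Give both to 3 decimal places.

MAP = 0.900, posterior mean = 1.034

The Pareto density is strictly decreasing on [x_m, ∞), so the mode is x_m = 0.900.
Mean = α·x_m/(α−1) = 7.7·0.9/6.7 = 1.034.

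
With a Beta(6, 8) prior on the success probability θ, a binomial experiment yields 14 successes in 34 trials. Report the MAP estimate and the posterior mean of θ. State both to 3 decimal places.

Posterior: Beta(6+14, 8+20) = Beta(20, 28).
Mode = (20−1)/(20+28−2) = 19/46 = 0.413.
Mean = 20/(20+28) = 20/48 = 0.417.
Right-skewed posterior ⇒ mode < mean.

MAP estimate = 0.413, posterior mean = 0.417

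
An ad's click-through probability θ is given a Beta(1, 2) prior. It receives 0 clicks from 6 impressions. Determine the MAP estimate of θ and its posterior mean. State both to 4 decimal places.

MAP = 0.0000, posterior mean = 0.1111

Posterior: Beta(1+0, 2+6) = Beta(1, 8).
Since α = 1 ≤ 1 and β > 1, the Beta density is monotone decreasing on [0,1]; the mode is at 0.
Mean = 1/(1+8) = 0.1111.
The posterior is right-skewed, so the mean exceeds the mode.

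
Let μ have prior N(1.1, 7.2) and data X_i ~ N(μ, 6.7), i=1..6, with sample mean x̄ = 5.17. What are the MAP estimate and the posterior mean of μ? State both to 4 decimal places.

MAP = 4.6235, posterior mean = 4.6235

Posterior for μ is Normal. Precision-weighted mean: (1/7.2·1.1 + 6/6.7·5.17) / (1/7.2 + 6/6.7) = 4.6235.
A Normal posterior is symmetric, so mode = mean.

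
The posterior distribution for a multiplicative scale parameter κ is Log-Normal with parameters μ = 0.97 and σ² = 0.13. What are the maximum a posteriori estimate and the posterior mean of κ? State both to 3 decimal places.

Mode = exp(μ − σ²) = exp(0.84) = 2.316.
Mean = exp(μ + σ²/2) = exp(1.035) = 2.815.
Right-skewed posterior ⇒ mode < mean.

MAP = 2.316; posterior mean = 2.815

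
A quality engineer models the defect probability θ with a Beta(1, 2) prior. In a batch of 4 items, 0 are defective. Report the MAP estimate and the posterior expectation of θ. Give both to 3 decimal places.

MAP: 0.000. Posterior mean: 0.143.

Posterior: Beta(1+0, 2+4) = Beta(1, 6).
Since α = 1 ≤ 1 and β > 1, the Beta density is monotone decreasing on [0,1]; the mode is at 0.
Mean = 1/(1+6) = 0.143.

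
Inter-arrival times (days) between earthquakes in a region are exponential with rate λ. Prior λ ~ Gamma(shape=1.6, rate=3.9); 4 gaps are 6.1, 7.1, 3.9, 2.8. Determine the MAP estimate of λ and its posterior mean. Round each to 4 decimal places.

Σ times = 19.9. Posterior: Gamma(shape = 1.6+4 = 5.6, rate = 3.9+19.9 = 23.8).
Mode = (α−1)/β = 4.6/23.8 = 0.1933.
Mean = α/β = 5.6/23.8 = 0.2353.
The posterior is right-skewed, so the mean exceeds the mode.

MAP = 0.1933, posterior mean = 0.2353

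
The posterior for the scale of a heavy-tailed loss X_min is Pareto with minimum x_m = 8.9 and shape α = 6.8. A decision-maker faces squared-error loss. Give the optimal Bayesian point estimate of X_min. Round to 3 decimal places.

The Pareto density is strictly decreasing on [x_m, ∞), so the mode is x_m = 8.900.
Mean = α·x_m/(α−1) = 6.8·8.9/5.8 = 10.434.
Squared-error loss ⇒ the optimal estimator is the posterior mean.

10.434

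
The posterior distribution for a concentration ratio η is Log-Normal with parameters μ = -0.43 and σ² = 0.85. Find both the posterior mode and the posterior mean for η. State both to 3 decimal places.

MAP: 0.278. Posterior mean: 0.995.

Mode = exp(μ − σ²) = exp(-1.28) = 0.278.
Mean = exp(μ + σ²/2) = exp(-0.005) = 0.995.
The posterior is right-skewed, so the mean exceeds the mode.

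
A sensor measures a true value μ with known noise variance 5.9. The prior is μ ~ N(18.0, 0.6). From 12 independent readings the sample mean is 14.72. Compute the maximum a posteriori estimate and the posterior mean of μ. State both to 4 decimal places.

Posterior for μ is Normal. Precision-weighted mean: (1/0.6·18.0 + 12/5.9·14.72) / (1/0.6 + 12/5.9) = 16.1973.
A Normal posterior is symmetric, so mode = mean.

MAP: 16.1973. Posterior mean: 16.1973.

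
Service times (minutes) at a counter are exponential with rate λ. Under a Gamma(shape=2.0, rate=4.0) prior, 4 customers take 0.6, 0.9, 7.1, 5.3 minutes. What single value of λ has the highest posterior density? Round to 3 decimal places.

0.279

Σ times = 13.9. Posterior: Gamma(shape = 2.0+4 = 6.0, rate = 4.0+13.9 = 17.9).
Mode = (α−1)/β = 5.0/17.9 = 0.279.
Mean = α/β = 6.0/17.9 = 0.335.
This is the posterior mode — the MAP estimate.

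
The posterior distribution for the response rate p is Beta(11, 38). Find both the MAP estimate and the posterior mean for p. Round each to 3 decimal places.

Mode = (11−1)/(11+38−2) = 10/47 = 0.213.
Mean = 11/(11+38) = 11/49 = 0.224.

MAP estimate = 0.213, posterior mean = 0.224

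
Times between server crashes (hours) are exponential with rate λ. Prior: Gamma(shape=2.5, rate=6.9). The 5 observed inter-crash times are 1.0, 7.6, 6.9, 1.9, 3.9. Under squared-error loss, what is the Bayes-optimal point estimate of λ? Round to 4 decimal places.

Σ times = 21.3. Posterior: Gamma(shape = 2.5+5 = 7.5, rate = 6.9+21.3 = 28.2).
Mode = (α−1)/β = 6.5/28.2 = 0.2305.
Mean = α/β = 7.5/28.2 = 0.2660.
Squared-error loss ⇒ the optimal estimator is the posterior mean.

0.2660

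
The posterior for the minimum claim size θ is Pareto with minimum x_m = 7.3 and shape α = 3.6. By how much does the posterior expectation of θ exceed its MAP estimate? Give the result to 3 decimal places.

2.808

The Pareto density is strictly decreasing on [x_m, ∞), so the mode is x_m = 7.300.
Mean = α·x_m/(α−1) = 3.6·7.3/2.6 = 10.108.
Difference = 10.108 − 7.300 = 2.808.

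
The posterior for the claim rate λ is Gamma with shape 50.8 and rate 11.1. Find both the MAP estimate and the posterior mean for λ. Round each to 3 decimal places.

Mode = (α−1)/β = 49.8/11.1 = 4.486.
Mean = α/β = 50.8/11.1 = 4.577.

MAP: 4.486. Posterior mean: 4.577.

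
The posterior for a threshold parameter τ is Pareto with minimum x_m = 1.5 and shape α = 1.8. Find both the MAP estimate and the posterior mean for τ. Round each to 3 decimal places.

MAP = 1.500, posterior mean = 3.375

The Pareto density is strictly decreasing on [x_m, ∞), so the mode is x_m = 1.500.
Mean = α·x_m/(α−1) = 1.8·1.5/0.8 = 3.375.
Mean > mode: the posterior has a right tail.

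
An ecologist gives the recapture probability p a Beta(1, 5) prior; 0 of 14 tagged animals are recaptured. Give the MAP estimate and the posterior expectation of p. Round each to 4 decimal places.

p_MAP = 0.0000, E[p|data] = 0.0500

Posterior: Beta(1+0, 5+14) = Beta(1, 19).
Since α = 1 ≤ 1 and β > 1, the Beta density is monotone decreasing on [0,1]; the mode is at 0.
Mean = 1/(1+19) = 0.0500.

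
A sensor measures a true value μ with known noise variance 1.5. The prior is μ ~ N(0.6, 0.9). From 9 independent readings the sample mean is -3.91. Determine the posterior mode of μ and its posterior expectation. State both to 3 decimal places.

Posterior for μ is Normal. Precision-weighted mean: (1/0.9·0.6 + 9/1.5·-3.91) / (1/0.9 + 9/1.5) = -3.205.
A Normal posterior is symmetric, so mode = mean.

MAP: -3.205. Posterior mean: -3.205.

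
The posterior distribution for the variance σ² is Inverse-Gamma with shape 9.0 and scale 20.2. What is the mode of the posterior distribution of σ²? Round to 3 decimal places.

2.020

Mode = β/(α+1) = 20.2/10.0 = 2.020.
Mean = β/(α−1) = 20.2/8.0 = 2.525.
This is the posterior mode — the MAP estimate.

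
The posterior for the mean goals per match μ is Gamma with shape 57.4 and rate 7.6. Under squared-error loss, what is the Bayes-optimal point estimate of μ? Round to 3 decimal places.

Mode = (α−1)/β = 56.4/7.6 = 7.421.
Mean = α/β = 57.4/7.6 = 7.553.
Squared-error loss ⇒ the optimal estimator is the posterior mean.

7.553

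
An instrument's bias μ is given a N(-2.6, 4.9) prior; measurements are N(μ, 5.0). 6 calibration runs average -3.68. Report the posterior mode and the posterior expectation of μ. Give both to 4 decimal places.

MAP = -3.5230, posterior mean = -3.5230

Posterior for μ is Normal. Precision-weighted mean: (1/4.9·-2.6 + 6/5.0·-3.68) / (1/4.9 + 6/5.0) = -3.5230.
A Normal posterior is symmetric, so mode = mean.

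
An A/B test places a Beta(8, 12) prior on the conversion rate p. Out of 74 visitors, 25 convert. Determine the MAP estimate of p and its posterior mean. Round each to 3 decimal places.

MAP = 0.348; posterior mean = 0.351

Posterior: Beta(8+25, 12+49) = Beta(33, 61).
Mode = (33−1)/(33+61−2) = 32/92 = 0.348.
Mean = 33/(33+61) = 33/94 = 0.351.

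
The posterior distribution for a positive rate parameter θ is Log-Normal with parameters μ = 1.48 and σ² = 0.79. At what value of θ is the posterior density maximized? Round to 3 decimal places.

Mode = exp(μ − σ²) = exp(0.69) = 1.994.
Mean = exp(μ + σ²/2) = exp(1.875) = 6.521.
This is the posterior mode — the MAP estimate.

1.994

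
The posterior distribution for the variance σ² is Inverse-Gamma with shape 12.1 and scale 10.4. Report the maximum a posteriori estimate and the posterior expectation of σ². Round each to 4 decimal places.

MAP = 0.7939; posterior mean = 0.9369

Mode = β/(α+1) = 10.4/13.1 = 0.7939.
Mean = β/(α−1) = 10.4/11.1 = 0.9369.
The posterior is right-skewed, so the mean exceeds the mode.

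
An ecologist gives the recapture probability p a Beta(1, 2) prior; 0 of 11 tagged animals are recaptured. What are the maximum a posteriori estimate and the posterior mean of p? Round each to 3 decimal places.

MAP: 0.000. Posterior mean: 0.071.

Posterior: Beta(1+0, 2+11) = Beta(1, 13).
Since α = 1 ≤ 1 and β > 1, the Beta density is monotone decreasing on [0,1]; the mode is at 0.
Mean = 1/(1+13) = 0.071.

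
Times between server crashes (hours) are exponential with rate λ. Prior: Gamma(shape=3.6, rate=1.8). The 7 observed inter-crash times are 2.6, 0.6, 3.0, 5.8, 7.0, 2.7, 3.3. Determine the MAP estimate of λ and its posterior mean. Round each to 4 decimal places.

MAP: 0.3582. Posterior mean: 0.3955.

Σ times = 25.0. Posterior: Gamma(shape = 3.6+7 = 10.6, rate = 1.8+25.0 = 26.8).
Mode = (α−1)/β = 9.6/26.8 = 0.3582.
Mean = α/β = 10.6/26.8 = 0.3955.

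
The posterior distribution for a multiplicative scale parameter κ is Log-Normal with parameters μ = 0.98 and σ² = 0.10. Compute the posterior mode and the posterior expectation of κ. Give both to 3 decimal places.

Mode = exp(μ − σ²) = exp(0.88) = 2.411.
Mean = exp(μ + σ²/2) = exp(1.030) = 2.801.
The posterior is right-skewed, so the mean exceeds the mode.

κ_MAP = 2.411, E[κ|data] = 2.801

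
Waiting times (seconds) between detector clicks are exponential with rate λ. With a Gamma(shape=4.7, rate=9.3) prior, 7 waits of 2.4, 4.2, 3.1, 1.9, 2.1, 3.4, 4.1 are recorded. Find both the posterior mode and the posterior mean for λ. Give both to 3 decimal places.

Σ times = 21.2. Posterior: Gamma(shape = 4.7+7 = 11.7, rate = 9.3+21.2 = 30.5).
Mode = (α−1)/β = 10.7/30.5 = 0.351.
Mean = α/β = 11.7/30.5 = 0.384.
The posterior is right-skewed, so the mean exceeds the mode.

MAP = 0.351; posterior mean = 0.384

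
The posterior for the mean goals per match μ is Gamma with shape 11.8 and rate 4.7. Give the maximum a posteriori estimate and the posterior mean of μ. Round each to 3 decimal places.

μ_MAP = 2.298, E[μ|data] = 2.511

Mode = (α−1)/β = 10.8/4.7 = 2.298.
Mean = α/β = 11.8/4.7 = 2.511.
The posterior is right-skewed, so the mean exceeds the mode.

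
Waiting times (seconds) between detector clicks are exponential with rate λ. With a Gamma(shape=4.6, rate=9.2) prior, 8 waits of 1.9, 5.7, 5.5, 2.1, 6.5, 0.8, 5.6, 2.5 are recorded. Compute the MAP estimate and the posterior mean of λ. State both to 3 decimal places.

MAP: 0.291. Posterior mean: 0.317.

Σ times = 30.6. Posterior: Gamma(shape = 4.6+8 = 12.6, rate = 9.2+30.6 = 39.8).
Mode = (α−1)/β = 11.6/39.8 = 0.291.
Mean = α/β = 12.6/39.8 = 0.317.
The mean is pulled above the mode by the posterior's right skew.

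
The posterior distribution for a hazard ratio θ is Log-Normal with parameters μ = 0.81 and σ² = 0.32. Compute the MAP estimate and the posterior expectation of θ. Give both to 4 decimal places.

MAP estimate = 1.6323, posterior expectation = 2.6379

Mode = exp(μ − σ²) = exp(0.49) = 1.6323.
Mean = exp(μ + σ²/2) = exp(0.970) = 2.6379.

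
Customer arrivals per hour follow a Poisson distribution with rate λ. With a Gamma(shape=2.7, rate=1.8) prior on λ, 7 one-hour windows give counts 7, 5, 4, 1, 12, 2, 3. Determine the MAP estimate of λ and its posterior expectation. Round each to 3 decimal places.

MAP = 4.057; posterior mean = 4.170

Σ counts = 34. Posterior: Gamma(shape = 2.7+34 = 36.7, rate = 1.8+7 = 8.8).
Mode = (α−1)/β = 35.7/8.8 = 4.057.
Mean = α/β = 36.7/8.8 = 4.170.
Mean > mode: the posterior has a right tail.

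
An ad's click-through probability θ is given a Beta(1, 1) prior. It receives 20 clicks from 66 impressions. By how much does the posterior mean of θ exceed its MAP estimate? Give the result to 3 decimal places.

Posterior: Beta(1+20, 1+46) = Beta(21, 47).
Mode = (21−1)/(21+47−2) = 20/66 = 0.303.
With a flat prior the MAP equals the MLE, 20/66.
Mean = 21/(21+47) = 21/68 = 0.309.
Difference = 0.309 − 0.303 = 0.006.

0.006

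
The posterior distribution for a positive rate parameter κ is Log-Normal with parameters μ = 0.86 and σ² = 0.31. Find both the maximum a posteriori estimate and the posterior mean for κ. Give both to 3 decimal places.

Mode = exp(μ − σ²) = exp(0.55) = 1.733.
Mean = exp(μ + σ²/2) = exp(1.015) = 2.759.

MAP = 1.733, posterior mean = 2.759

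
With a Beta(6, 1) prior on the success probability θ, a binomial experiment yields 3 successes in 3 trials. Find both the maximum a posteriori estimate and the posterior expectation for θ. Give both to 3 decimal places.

Posterior: Beta(6+3, 1+0) = Beta(9, 1).
Since β = 1 ≤ 1 and α > 1, the Beta density is monotone increasing on [0,1]; the mode is at 1.
Mean = 9/(9+1) = 0.900.
Mode > mean: the posterior has a left tail.

MAP = 1.000; posterior mean = 0.900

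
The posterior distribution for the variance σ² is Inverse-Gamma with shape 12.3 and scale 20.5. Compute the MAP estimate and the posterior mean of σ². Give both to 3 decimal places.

MAP: 1.541. Posterior mean: 1.814.

Mode = β/(α+1) = 20.5/13.3 = 1.541.
Mean = β/(α−1) = 20.5/11.3 = 1.814.
The mean is pulled above the mode by the posterior's right skew.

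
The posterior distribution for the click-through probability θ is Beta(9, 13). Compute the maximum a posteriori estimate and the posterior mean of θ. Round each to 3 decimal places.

Mode = (9−1)/(9+13−2) = 8/20 = 0.400.
Mean = 9/(9+13) = 9/22 = 0.409.
The mean is pulled above the mode by the posterior's right skew.

MAP = 0.400, posterior mean = 0.409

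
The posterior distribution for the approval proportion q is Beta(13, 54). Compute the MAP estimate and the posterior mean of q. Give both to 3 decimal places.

MAP: 0.185. Posterior mean: 0.194.

Mode = (13−1)/(13+54−2) = 12/65 = 0.185.
Mean = 13/(13+54) = 13/67 = 0.194.
The mean is pulled above the mode by the posterior's right skew.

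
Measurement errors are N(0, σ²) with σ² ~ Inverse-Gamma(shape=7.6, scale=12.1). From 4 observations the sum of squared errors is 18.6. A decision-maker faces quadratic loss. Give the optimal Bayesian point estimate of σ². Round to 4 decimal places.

Posterior: Inverse-Gamma(shape = 7.6+4/2 = 9.6, scale = 12.1+18.6/2 = 21.4).
Mode = β/(α+1) = 21.4/10.6 = 2.0189.
Mean = β/(α−1) = 21.4/8.6 = 2.4884.
Quadratic loss ⇒ the optimal estimator is the posterior mean.

2.4884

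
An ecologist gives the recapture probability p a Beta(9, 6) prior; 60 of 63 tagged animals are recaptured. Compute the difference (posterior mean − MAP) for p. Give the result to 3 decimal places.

Posterior: Beta(9+60, 6+3) = Beta(69, 9).
Mode = (69−1)/(69+9−2) = 68/76 = 0.895.
Mean = 69/(69+9) = 69/78 = 0.885.
Difference = 0.885 − 0.895 = -0.010.
Left-skewed posterior ⇒ mean < mode.

-0.010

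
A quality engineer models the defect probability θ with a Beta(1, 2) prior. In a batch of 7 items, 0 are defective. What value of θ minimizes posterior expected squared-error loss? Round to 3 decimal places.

Posterior: Beta(1+0, 2+7) = Beta(1, 9).
Since α = 1 ≤ 1 and β > 1, the Beta density is monotone decreasing on [0,1]; the mode is at 0.
Mean = 1/(1+9) = 0.100.
Squared-error loss ⇒ the optimal estimator is the posterior mean.

0.100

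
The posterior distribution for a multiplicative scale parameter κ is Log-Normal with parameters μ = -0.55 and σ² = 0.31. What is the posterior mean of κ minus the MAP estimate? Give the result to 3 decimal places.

Mode = exp(μ − σ²) = exp(-0.86) = 0.423.
Mean = exp(μ + σ²/2) = exp(-0.395) = 0.674.
Difference = 0.674 − 0.423 = 0.251.
Right-skewed posterior ⇒ mode < mean.

0.251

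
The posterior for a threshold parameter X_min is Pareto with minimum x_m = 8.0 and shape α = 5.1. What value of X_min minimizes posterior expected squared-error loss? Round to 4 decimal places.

9.9512

The Pareto density is strictly decreasing on [x_m, ∞), so the mode is x_m = 8.0000.
Mean = α·x_m/(α−1) = 5.1·8.0/4.1 = 9.9512.
Squared-error loss ⇒ the optimal estimator is the posterior mean.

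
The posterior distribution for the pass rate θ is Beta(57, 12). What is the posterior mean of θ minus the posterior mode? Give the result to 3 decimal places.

-0.010

Mode = (57−1)/(57+12−2) = 56/67 = 0.836.
Mean = 57/(57+12) = 57/69 = 0.826.
Difference = 0.826 − 0.836 = -0.010.
Left-skewed posterior ⇒ mean < mode.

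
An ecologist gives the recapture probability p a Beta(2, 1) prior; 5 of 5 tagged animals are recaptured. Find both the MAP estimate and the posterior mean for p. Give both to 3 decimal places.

Posterior: Beta(2+5, 1+0) = Beta(7, 1).
Since β = 1 ≤ 1 and α > 1, the Beta density is monotone increasing on [0,1]; the mode is at 1.
Mean = 7/(7+1) = 0.875.

MAP: 1.000. Posterior mean: 0.875.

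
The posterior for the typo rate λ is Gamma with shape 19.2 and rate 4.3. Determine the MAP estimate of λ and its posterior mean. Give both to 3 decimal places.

MAP = 4.233, posterior mean = 4.465

Mode = (α−1)/β = 18.2/4.3 = 4.233.
Mean = α/β = 19.2/4.3 = 4.465.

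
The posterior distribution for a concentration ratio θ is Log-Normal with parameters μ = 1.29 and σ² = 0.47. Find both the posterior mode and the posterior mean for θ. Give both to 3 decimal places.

Mode = exp(μ − σ²) = exp(0.82) = 2.270.
Mean = exp(μ + σ²/2) = exp(1.525) = 4.595.

MAP: 2.270. Posterior mean: 4.595.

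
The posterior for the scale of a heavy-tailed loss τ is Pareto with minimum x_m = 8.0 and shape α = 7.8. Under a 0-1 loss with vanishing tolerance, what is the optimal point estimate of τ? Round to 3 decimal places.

The Pareto density is strictly decreasing on [x_m, ∞), so the mode is x_m = 8.000.
Mean = α·x_m/(α−1) = 7.8·8.0/6.8 = 9.176.
This is the posterior mode — the MAP estimate.

8.000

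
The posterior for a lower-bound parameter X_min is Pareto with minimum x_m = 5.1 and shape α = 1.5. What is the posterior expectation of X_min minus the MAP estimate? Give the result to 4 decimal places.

The Pareto density is strictly decreasing on [x_m, ∞), so the mode is x_m = 5.1000.
Mean = α·x_m/(α−1) = 1.5·5.1/0.5 = 15.3000.
Difference = 15.3000 − 5.1000 = 10.2000.

10.2000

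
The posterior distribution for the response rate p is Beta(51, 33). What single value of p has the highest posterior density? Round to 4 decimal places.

Mode = (51−1)/(51+33−2) = 50/82 = 0.6098.
Mean = 51/(51+33) = 51/84 = 0.6071.
This is the posterior mode — the MAP estimate.

0.6098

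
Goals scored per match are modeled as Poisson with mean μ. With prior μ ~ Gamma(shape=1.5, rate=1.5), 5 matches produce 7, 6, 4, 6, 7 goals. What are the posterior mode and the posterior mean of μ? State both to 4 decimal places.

Σ counts = 30. Posterior: Gamma(shape = 1.5+30 = 31.5, rate = 1.5+5 = 6.5).
Mode = (α−1)/β = 30.5/6.5 = 4.6923.
Mean = α/β = 31.5/6.5 = 4.8462.
Mean > mode: the posterior has a right tail.

μ_MAP = 4.6923, E[μ|data] = 4.8462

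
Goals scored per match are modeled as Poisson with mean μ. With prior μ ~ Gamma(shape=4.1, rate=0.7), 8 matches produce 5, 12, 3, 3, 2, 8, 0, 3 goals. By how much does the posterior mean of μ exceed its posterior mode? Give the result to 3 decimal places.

0.115

Σ counts = 36. Posterior: Gamma(shape = 4.1+36 = 40.1, rate = 0.7+8 = 8.7).
Mode = (α−1)/β = 39.1/8.7 = 4.494.
Mean = α/β = 40.1/8.7 = 4.609.
Difference = 4.609 − 4.494 = 0.115.
Right-skewed posterior ⇒ mode < mean.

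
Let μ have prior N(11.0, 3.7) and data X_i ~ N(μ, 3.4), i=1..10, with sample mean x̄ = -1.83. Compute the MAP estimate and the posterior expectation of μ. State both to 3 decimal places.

Posterior for μ is Normal. Precision-weighted mean: (1/3.7·11.0 + 10/3.4·-1.83) / (1/3.7 + 10/3.4) = -0.750.
A Normal posterior is symmetric, so mode = mean.

MAP: -0.750. Posterior mean: -0.750.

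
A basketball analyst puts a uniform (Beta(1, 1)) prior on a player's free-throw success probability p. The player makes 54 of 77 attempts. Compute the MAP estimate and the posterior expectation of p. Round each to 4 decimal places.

p_MAP = 0.7013, E[p|data] = 0.6962

Posterior: Beta(1+54, 1+23) = Beta(55, 24).
Mode = (55−1)/(55+24−2) = 54/77 = 0.7013.
Mean = 55/(55+24) = 55/79 = 0.6962.
Mode > mean: the posterior has a left tail.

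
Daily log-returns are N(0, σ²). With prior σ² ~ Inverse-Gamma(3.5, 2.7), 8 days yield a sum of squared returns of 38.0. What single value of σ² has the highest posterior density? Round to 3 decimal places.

Posterior: Inverse-Gamma(shape = 3.5+8/2 = 7.5, scale = 2.7+38.0/2 = 21.7).
Mode = β/(α+1) = 21.7/8.5 = 2.553.
Mean = β/(α−1) = 21.7/6.5 = 3.338.
This is the posterior mode — the MAP estimate.

2.553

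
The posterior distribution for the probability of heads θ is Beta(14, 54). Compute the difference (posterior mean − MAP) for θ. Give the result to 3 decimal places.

0.009

Mode = (14−1)/(14+54−2) = 13/66 = 0.197.
Mean = 14/(14+54) = 14/68 = 0.206.
Difference = 0.206 − 0.197 = 0.009.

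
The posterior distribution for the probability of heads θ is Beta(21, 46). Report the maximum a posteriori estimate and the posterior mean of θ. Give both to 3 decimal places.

Mode = (21−1)/(21+46−2) = 20/65 = 0.308.
Mean = 21/(21+46) = 21/67 = 0.313.

MAP = 0.308, posterior mean = 0.313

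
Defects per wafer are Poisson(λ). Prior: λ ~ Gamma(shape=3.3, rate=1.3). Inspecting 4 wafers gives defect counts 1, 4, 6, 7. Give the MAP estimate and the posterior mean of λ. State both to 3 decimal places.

MAP = 3.830; posterior mean = 4.019

Σ counts = 18. Posterior: Gamma(shape = 3.3+18 = 21.3, rate = 1.3+4 = 5.3).
Mode = (α−1)/β = 20.3/5.3 = 3.830.
Mean = α/β = 21.3/5.3 = 4.019.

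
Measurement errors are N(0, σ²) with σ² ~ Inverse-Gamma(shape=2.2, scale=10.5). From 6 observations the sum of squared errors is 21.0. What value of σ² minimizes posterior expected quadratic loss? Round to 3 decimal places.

5.000

Posterior: Inverse-Gamma(shape = 2.2+6/2 = 5.2, scale = 10.5+21.0/2 = 21.0).
Mode = β/(α+1) = 21.0/6.2 = 3.387.
Mean = β/(α−1) = 21.0/4.2 = 5.000.
Quadratic loss ⇒ the optimal estimator is the posterior mean.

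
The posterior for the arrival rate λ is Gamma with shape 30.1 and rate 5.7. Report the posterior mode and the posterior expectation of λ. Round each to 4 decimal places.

posterior mode = 5.1053, posterior expectation = 5.2807

Mode = (α−1)/β = 29.1/5.7 = 5.1053.
Mean = α/β = 30.1/5.7 = 5.2807.
The mean is pulled above the mode by the posterior's right skew.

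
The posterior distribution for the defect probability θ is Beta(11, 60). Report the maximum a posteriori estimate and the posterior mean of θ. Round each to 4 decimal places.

Mode = (11−1)/(11+60−2) = 10/69 = 0.1449.
Mean = 11/(11+60) = 11/71 = 0.1549.

maximum a posteriori estimate = 0.1449, posterior mean = 0.1549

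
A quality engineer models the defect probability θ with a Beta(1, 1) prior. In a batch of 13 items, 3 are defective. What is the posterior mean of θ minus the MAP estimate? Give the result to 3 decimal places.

0.036

Posterior: Beta(1+3, 1+10) = Beta(4, 11).
Mode = (4−1)/(4+11−2) = 3/13 = 0.231.
With a flat prior the MAP equals the MLE, 3/13.
Mean = 4/(4+11) = 4/15 = 0.267.
Difference = 0.267 − 0.231 = 0.036.
Right-skewed posterior ⇒ mode < mean.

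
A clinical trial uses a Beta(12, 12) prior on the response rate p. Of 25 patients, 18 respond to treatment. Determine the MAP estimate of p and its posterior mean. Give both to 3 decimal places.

MAP = 0.617, posterior mean = 0.612

Posterior: Beta(12+18, 12+7) = Beta(30, 19).
Mode = (30−1)/(30+19−2) = 29/47 = 0.617.
Mean = 30/(30+19) = 30/49 = 0.612.
The mean is pulled below the mode by the posterior's left skew.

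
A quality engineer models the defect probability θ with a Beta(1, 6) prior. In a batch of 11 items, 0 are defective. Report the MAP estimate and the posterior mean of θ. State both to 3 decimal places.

MAP: 0.000. Posterior mean: 0.056.

Posterior: Beta(1+0, 6+11) = Beta(1, 17).
Since α = 1 ≤ 1 and β > 1, the Beta density is monotone decreasing on [0,1]; the mode is at 0.
Mean = 1/(1+17) = 0.056.
Mean > mode: the posterior has a right tail.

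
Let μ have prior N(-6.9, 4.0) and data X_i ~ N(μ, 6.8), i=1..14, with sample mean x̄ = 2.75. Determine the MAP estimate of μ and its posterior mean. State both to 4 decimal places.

Posterior for μ is Normal. Precision-weighted mean: (1/4.0·-6.9 + 14/6.8·2.75) / (1/4.0 + 14/6.8) = 1.7051.
A Normal posterior is symmetric, so mode = mean.

μ_MAP = 1.7051, E[μ|data] = 1.7051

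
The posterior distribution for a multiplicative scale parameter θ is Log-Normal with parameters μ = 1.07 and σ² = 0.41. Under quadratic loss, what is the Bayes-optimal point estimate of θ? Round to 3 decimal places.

Mode = exp(μ − σ²) = exp(0.66) = 1.935.
Mean = exp(μ + σ²/2) = exp(1.275) = 3.579.
Quadratic loss ⇒ the optimal estimator is the posterior mean.

3.579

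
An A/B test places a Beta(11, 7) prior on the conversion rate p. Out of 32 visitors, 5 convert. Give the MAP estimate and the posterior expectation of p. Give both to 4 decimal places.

Posterior: Beta(11+5, 7+27) = Beta(16, 34).
Mode = (16−1)/(16+34−2) = 15/48 = 0.3125.
Mean = 16/(16+34) = 16/50 = 0.3200.

MAP estimate = 0.3125, posterior expectation = 0.3200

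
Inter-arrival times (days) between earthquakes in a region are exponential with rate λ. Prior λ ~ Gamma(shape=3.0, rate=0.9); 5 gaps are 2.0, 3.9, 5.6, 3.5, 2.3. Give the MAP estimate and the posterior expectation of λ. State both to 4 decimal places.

MAP = 0.3846, posterior mean = 0.4396

Σ times = 17.3. Posterior: Gamma(shape = 3.0+5 = 8.0, rate = 0.9+17.3 = 18.2).
Mode = (α−1)/β = 7.0/18.2 = 0.3846.
Mean = α/β = 8.0/18.2 = 0.4396.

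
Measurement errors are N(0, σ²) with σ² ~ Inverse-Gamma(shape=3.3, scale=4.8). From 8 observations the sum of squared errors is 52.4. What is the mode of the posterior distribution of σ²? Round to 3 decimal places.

Posterior: Inverse-Gamma(shape = 3.3+8/2 = 7.3, scale = 4.8+52.4/2 = 31.0).
Mode = β/(α+1) = 31.0/8.3 = 3.735.
Mean = β/(α−1) = 31.0/6.3 = 4.921.
This is the posterior mode — the MAP estimate.

3.735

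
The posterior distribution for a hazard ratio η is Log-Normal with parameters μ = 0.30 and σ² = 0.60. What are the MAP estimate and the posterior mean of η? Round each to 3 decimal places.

MAP = 0.741; posterior mean = 1.822

Mode = exp(μ − σ²) = exp(-0.30) = 0.741.
Mean = exp(μ + σ²/2) = exp(0.600) = 1.822.
Mean > mode: the posterior has a right tail.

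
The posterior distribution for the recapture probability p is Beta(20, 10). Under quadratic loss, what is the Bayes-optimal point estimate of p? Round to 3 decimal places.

Mode = (20−1)/(20+10−2) = 19/28 = 0.679.
Mean = 20/(20+10) = 20/30 = 0.667.
Quadratic loss ⇒ the optimal estimator is the posterior mean.

0.667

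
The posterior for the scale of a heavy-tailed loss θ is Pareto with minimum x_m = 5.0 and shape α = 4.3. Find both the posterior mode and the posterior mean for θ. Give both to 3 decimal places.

The Pareto density is strictly decreasing on [x_m, ∞), so the mode is x_m = 5.000.
Mean = α·x_m/(α−1) = 4.3·5.0/3.3 = 6.515.

MAP = 5.000; posterior mean = 6.515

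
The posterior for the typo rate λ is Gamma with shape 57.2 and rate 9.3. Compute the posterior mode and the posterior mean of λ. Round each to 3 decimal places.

λ_MAP = 6.043, E[λ|data] = 6.151

Mode = (α−1)/β = 56.2/9.3 = 6.043.
Mean = α/β = 57.2/9.3 = 6.151.
The posterior is right-skewed, so the mean exceeds the mode.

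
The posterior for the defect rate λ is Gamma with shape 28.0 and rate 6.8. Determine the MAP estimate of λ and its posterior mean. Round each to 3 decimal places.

MAP = 3.971, posterior mean = 4.118

Mode = (α−1)/β = 27.0/6.8 = 3.971.
Mean = α/β = 28.0/6.8 = 4.118.
The mean is pulled above the mode by the posterior's right skew.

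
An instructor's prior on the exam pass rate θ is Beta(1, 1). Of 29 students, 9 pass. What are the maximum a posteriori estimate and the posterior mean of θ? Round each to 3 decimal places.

MAP = 0.310, posterior mean = 0.323

Posterior: Beta(1+9, 1+20) = Beta(10, 21).
Mode = (10−1)/(10+21−2) = 9/29 = 0.310.
With a flat prior the MAP equals the MLE, 9/29.
Mean = 10/(10+21) = 10/31 = 0.323.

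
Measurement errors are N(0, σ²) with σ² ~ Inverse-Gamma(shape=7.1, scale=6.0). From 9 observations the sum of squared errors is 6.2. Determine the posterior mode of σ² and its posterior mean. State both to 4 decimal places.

MAP = 0.7222; posterior mean = 0.8585

Posterior: Inverse-Gamma(shape = 7.1+9/2 = 11.6, scale = 6.0+6.2/2 = 9.1).
Mode = β/(α+1) = 9.1/12.6 = 0.7222.
Mean = β/(α−1) = 9.1/10.6 = 0.8585.
Mean > mode: the posterior has a right tail.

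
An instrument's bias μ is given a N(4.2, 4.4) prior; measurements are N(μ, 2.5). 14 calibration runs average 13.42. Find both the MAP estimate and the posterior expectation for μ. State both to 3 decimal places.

Posterior for μ is Normal. Precision-weighted mean: (1/4.4·4.2 + 14/2.5·13.42) / (1/4.4 + 14/2.5) = 13.060.
A Normal posterior is symmetric, so mode = mean.

MAP: 13.060. Posterior mean: 13.060.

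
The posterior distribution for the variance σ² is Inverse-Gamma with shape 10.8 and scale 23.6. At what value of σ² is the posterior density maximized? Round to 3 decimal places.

2.000

Mode = β/(α+1) = 23.6/11.8 = 2.000.
Mean = β/(α−1) = 23.6/9.8 = 2.408.
This is the posterior mode — the MAP estimate.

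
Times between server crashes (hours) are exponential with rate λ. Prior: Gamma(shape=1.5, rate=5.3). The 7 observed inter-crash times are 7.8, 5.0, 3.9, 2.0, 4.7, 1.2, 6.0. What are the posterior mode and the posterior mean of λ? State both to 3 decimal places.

MAP = 0.209, posterior mean = 0.237

Σ times = 30.6. Posterior: Gamma(shape = 1.5+7 = 8.5, rate = 5.3+30.6 = 35.9).
Mode = (α−1)/β = 7.5/35.9 = 0.209.
Mean = α/β = 8.5/35.9 = 0.237.
The posterior is right-skewed, so the mean exceeds the mode.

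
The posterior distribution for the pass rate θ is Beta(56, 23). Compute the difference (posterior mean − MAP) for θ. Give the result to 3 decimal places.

Mode = (56−1)/(56+23−2) = 55/77 = 0.714.
Mean = 56/(56+23) = 56/79 = 0.709.
Difference = 0.709 − 0.714 = -0.005.

-0.005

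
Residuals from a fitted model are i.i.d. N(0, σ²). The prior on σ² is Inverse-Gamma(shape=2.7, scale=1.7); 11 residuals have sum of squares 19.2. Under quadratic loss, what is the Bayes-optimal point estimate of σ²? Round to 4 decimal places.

1.5694

Posterior: Inverse-Gamma(shape = 2.7+11/2 = 8.2, scale = 1.7+19.2/2 = 11.3).
Mode = β/(α+1) = 11.3/9.2 = 1.2283.
Mean = β/(α−1) = 11.3/7.2 = 1.5694.
Quadratic loss ⇒ the optimal estimator is the posterior mean.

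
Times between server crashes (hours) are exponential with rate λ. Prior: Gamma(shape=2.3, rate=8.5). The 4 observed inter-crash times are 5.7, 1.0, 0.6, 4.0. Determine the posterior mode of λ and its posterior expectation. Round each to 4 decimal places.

Σ times = 11.3. Posterior: Gamma(shape = 2.3+4 = 6.3, rate = 8.5+11.3 = 19.8).
Mode = (α−1)/β = 5.3/19.8 = 0.2677.
Mean = α/β = 6.3/19.8 = 0.3182.
The mean is pulled above the mode by the posterior's right skew.

MAP = 0.2677; posterior mean = 0.3182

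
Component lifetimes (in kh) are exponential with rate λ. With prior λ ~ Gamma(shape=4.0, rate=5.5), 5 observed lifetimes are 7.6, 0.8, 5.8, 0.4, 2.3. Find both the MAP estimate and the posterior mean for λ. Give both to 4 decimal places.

λ_MAP = 0.3571, E[λ|data] = 0.4018

Σ times = 16.9. Posterior: Gamma(shape = 4.0+5 = 9.0, rate = 5.5+16.9 = 22.4).
Mode = (α−1)/β = 8.0/22.4 = 0.3571.
Mean = α/β = 9.0/22.4 = 0.4018.
The mean is pulled above the mode by the posterior's right skew.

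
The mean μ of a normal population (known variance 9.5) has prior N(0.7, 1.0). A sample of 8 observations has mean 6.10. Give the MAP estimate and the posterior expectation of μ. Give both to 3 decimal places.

Posterior for μ is Normal. Precision-weighted mean: (1/1.0·0.7 + 8/9.5·6.10) / (1/1.0 + 8/9.5) = 3.169.
A Normal posterior is symmetric, so mode = mean.

MAP estimate = 3.169, posterior expectation = 3.169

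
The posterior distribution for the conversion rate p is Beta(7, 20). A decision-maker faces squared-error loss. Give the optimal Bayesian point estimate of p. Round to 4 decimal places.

Mode = (7−1)/(7+20−2) = 6/25 = 0.2400.
Mean = 7/(7+20) = 7/27 = 0.2593.
Squared-error loss ⇒ the optimal estimator is the posterior mean.

0.2593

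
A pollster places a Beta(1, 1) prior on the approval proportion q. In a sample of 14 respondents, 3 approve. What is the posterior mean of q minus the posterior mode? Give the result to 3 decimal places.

Posterior: Beta(1+3, 1+11) = Beta(4, 12).
Mode = (4−1)/(4+12−2) = 3/14 = 0.214.
Mean = 4/(4+12) = 4/16 = 0.250.
Difference = 0.250 − 0.214 = 0.036.

0.036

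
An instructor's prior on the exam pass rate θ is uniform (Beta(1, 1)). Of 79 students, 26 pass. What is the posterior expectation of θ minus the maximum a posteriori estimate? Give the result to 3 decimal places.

Posterior: Beta(1+26, 1+53) = Beta(27, 54).
Mode = (27−1)/(27+54−2) = 26/79 = 0.329.
With a flat prior the MAP equals the MLE, 26/79.
Mean = 27/(27+54) = 27/81 = 0.333.
Difference = 0.333 − 0.329 = 0.004.
The posterior is right-skewed, so the mean exceeds the mode.

0.004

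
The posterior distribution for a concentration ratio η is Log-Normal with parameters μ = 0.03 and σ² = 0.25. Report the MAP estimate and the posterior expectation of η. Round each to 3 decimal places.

Mode = exp(μ − σ²) = exp(-0.22) = 0.803.
Mean = exp(μ + σ²/2) = exp(0.155) = 1.168.
Mean > mode: the posterior has a right tail.

MAP = 0.803; posterior mean = 1.168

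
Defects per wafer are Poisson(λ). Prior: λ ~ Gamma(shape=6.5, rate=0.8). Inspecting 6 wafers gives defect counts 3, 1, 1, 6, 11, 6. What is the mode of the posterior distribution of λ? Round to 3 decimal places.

4.926

Σ counts = 28. Posterior: Gamma(shape = 6.5+28 = 34.5, rate = 0.8+6 = 6.8).
Mode = (α−1)/β = 33.5/6.8 = 4.926.
Mean = α/β = 34.5/6.8 = 5.074.
This is the posterior mode — the MAP estimate.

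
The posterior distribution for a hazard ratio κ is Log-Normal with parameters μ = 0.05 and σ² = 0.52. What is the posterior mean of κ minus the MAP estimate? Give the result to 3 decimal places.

0.738

Mode = exp(μ − σ²) = exp(-0.47) = 0.625.
Mean = exp(μ + σ²/2) = exp(0.310) = 1.363.
Difference = 1.363 − 0.625 = 0.738.
Mean > mode: the posterior has a right tail.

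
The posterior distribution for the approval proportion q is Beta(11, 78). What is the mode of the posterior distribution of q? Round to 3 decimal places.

Mode = (11−1)/(11+78−2) = 10/87 = 0.115.
Mean = 11/(11+78) = 11/89 = 0.124.
This is the posterior mode — the MAP estimate.

0.115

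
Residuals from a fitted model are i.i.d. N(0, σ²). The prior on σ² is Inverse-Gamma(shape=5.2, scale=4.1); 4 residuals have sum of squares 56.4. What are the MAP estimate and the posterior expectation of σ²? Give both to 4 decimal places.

MAP = 3.9390, posterior mean = 5.2097

Posterior: Inverse-Gamma(shape = 5.2+4/2 = 7.2, scale = 4.1+56.4/2 = 32.3).
Mode = β/(α+1) = 32.3/8.2 = 3.9390.
Mean = β/(α−1) = 32.3/6.2 = 5.2097.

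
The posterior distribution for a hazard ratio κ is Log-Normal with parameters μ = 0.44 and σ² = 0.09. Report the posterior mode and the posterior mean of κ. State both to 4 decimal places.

posterior mode = 1.4191, posterior mean = 1.6242

Mode = exp(μ − σ²) = exp(0.35) = 1.4191.
Mean = exp(μ + σ²/2) = exp(0.485) = 1.6242.
Right-skewed posterior ⇒ mode < mean.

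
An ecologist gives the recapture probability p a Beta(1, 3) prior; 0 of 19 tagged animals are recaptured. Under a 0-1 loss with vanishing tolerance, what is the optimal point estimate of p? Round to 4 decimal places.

Posterior: Beta(1+0, 3+19) = Beta(1, 22).
Since α = 1 ≤ 1 and β > 1, the Beta density is monotone decreasing on [0,1]; the mode is at 0.
Mean = 1/(1+22) = 0.0435.
This is the posterior mode — the MAP estimate.

0.0000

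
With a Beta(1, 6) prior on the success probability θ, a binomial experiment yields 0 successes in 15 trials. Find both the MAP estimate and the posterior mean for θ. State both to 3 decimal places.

Posterior: Beta(1+0, 6+15) = Beta(1, 21).
Since α = 1 ≤ 1 and β > 1, the Beta density is monotone decreasing on [0,1]; the mode is at 0.
Mean = 1/(1+21) = 0.045.
Right-skewed posterior ⇒ mode < mean.

MAP = 0.000; posterior mean = 0.045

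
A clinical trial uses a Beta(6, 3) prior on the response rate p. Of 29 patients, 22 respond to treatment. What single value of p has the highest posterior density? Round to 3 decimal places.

0.750

Posterior: Beta(6+22, 3+7) = Beta(28, 10).
Mode = (28−1)/(28+10−2) = 27/36 = 0.750.
Mean = 28/(28+10) = 28/38 = 0.737.
This is the posterior mode — the MAP estimate.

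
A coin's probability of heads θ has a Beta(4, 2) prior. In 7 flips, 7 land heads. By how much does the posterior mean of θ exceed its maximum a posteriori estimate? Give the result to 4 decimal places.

Posterior: Beta(4+7, 2+0) = Beta(11, 2).
Mode = (11−1)/(11+2−2) = 10/11 = 0.9091.
Mean = 11/(11+2) = 11/13 = 0.8462.
Difference = 0.8462 − 0.9091 = -0.0629.
The posterior is left-skewed, so the mode exceeds the mean.

-0.0629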